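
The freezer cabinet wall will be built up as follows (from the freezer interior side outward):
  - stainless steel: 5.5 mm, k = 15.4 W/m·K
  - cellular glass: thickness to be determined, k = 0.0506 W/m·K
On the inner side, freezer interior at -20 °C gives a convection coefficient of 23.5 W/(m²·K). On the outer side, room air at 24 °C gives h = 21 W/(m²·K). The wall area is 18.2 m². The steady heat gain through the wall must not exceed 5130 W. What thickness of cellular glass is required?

L ≈ 3.32 mm

Series thermal resistances:
R_inner film = 1/(h_i·A) = 1/(23.5×18.2) = 0.002338 K/W
R_stainless steel = L/(kA) = 0.0055/(15.4×18.2) = 1.962×10^-5 K/W
R_outer film = 1/(h_o·A) = 1/(21×18.2) = 0.002616 K/W
Sum of the known resistances R_other = 0.004974 K/W
Required total resistance R_tot = ΔT/Q_allow = 44/5130 = 0.008577 K/W
R_cellular glass = R_tot − R_other = 0.003603 K/W
L = R·k·A = 0.003603×0.0506×18.2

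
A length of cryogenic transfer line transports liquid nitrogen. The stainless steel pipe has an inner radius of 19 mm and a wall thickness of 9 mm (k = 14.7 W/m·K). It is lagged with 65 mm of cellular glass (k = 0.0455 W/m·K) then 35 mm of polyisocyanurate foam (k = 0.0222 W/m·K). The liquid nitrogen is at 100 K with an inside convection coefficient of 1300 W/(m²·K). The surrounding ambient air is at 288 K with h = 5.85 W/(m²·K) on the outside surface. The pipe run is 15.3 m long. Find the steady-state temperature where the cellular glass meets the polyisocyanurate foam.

T ≈ 218 K

Per-layer cylindrical resistances, series-summed:
R_inner film = 1/(h_i·2πr₁L) = 1/(1300×2π×0.019×15.3) = 4.211×10^-4 K/W
R_stainless steel pipe wall = ln(28/19)/(2π×14.7×15.3) = 2.744×10^-4 K/W
R_cellular glass = ln(93/28)/(2π×0.0455×15.3) = 0.2744 K/W
R_polyisocyanurate foam = ln(128/93)/(2π×0.0222×15.3) = 0.1497 K/W
R_outer film = 1/(h_o·2πr_oL) = 1/(5.85×2π×0.128×15.3) = 0.01389 K/W
R_total = 0.4387 K/W
Q = ΔT/R_total = 188/0.4387
Q = 429 W
T_interface = T_inner + Q·ΣR(inner→interface) = 100 + 429×0.2751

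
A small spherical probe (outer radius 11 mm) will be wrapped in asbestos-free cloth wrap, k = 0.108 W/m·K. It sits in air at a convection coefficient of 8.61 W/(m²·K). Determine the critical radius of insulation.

For a sphere r_cr = 2k/h = 2×0.108/8.61
r_cr = 25.1 mm; since the bare radius (11 mm) is below r_cr, adding a thin layer of insulation will *increase* heat loss.

r_cr ≈ 25.1 mm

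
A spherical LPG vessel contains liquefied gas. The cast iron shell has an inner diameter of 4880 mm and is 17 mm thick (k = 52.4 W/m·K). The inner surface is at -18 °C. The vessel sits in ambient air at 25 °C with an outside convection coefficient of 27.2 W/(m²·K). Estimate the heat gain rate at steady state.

Q ≈ 87900 W

Spherical conduction: R = (1/r_in − 1/r_out)/(4πk) per layer; series-sum.
R_cast iron shell = (1/2.44 − 1/2.457)/(4π×52.4) = 4.306×10^-6 K/W
R_outer film = 1/(h·4πr_o²) = 1/(27.2×4π×2.457²) = 4.846×10^-4 K/W
R_total = 4.889×10^-4 K/W
Q = ΔT/R_total = 43/4.889×10^-4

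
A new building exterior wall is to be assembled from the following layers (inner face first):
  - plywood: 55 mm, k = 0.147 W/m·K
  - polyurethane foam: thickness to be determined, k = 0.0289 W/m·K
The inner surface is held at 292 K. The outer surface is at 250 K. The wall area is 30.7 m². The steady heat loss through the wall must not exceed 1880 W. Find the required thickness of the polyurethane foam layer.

Thermal resistances in series:
R_plywood = L/(kA) = 0.055/(0.147×30.7) = 0.01219 K/W
Sum of the known resistances R_other = 0.01219 K/W
Required total resistance R_tot = ΔT/Q_allow = 42/1880 = 0.02234 K/W
R_polyurethane foam = R_tot − R_other = 0.01015 K/W
L = R·k·A = 0.01015×0.0289×30.7

L ≈ 9.01 mm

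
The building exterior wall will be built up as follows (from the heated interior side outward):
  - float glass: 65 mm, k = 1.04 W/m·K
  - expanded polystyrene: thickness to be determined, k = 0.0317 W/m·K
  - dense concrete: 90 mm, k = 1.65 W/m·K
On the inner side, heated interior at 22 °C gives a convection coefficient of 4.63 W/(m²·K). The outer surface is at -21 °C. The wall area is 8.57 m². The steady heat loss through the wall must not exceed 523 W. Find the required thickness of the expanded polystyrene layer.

L ≈ 11.8 mm

Series thermal resistances:
R_inner film = 1/(h_i·A) = 1/(4.63×8.57) = 0.0252 K/W
R_float glass = L/(kA) = 0.065/(1.04×8.57) = 0.007293 K/W
R_dense concrete = L/(kA) = 0.09/(1.65×8.57) = 0.006365 K/W
Sum of the known resistances R_other = 0.03886 K/W
Required total resistance R_tot = ΔT/Q_allow = 43/523 = 0.08222 K/W
R_expanded polystyrene = R_tot − R_other = 0.04336 K/W
L = R·k·A = 0.04336×0.0317×8.57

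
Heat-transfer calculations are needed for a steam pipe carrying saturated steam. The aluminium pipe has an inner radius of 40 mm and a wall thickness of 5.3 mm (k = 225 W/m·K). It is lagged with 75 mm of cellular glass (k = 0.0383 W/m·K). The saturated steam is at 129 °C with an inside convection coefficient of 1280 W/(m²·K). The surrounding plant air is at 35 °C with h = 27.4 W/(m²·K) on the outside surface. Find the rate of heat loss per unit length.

Radial resistances (cylindrical: R_cond = ln(r_o/r_i)/(2πkL), R_conv = 1/(h·2πrL)):
R_inner film = 1/(h_i·2πr₁L) = 1/(1280×2π×0.04×1) = 0.003108 K/W
R_aluminium pipe wall = ln(45.3/40)/(2π×225×1) = 8.801×10^-5 K/W
R_cellular glass = ln(120.3/45.3)/(2π×0.0383×1) = 4.059 K/W
R_outer film = 1/(h_o·2πr_oL) = 1/(27.4×2π×0.1203×1) = 0.04828 K/W
R_total = 4.11 K/W
Q = ΔT/R_total = 94/4.11

q′ ≈ 22.9 W/m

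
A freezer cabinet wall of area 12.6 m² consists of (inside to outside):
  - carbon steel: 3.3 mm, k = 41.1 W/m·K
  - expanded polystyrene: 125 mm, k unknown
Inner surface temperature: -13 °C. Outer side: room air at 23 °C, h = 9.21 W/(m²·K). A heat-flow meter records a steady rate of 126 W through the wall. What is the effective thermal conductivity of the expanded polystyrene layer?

Model the wall as resistances in series:
R_carbon steel = L/(kA) = 0.0033/(41.1×12.6) = 6.372×10^-6 K/W
R_outer film = 1/(h_o·A) = 1/(9.21×12.6) = 0.008617 K/W
Sum of known resistances R_other = 0.008624 K/W
Total R = ΔT/Q = 36/126 = 0.2857 K/W
R_expanded polystyrene = R_total − R_other = 0.2771 K/W
k = L/(R·A) = 0.125/(0.2771×12.6)

k ≈ 0.0358 W/(m·K)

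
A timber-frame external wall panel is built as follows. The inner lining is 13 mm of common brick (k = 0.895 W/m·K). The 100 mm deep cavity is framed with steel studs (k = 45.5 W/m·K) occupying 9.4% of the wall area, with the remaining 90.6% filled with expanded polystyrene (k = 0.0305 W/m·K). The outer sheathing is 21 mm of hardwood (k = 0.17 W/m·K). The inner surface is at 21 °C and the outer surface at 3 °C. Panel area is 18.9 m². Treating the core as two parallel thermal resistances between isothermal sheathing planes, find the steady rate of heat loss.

Q ≈ 2110 W

Sheathing layers in series; stud and cavity paths in parallel between them.
R_inner = 0.013/(0.895×18.9) = 7.685×10^-4 K/W
R_stud  = 0.1/(45.5×0.094×18.9) = 0.001237 K/W
R_cav   = 0.1/(0.0305×0.906×18.9) = 0.1915 K/W
1/R_core = 1/R_stud + 1/R_cav → R_core = 0.001229 K/W
R_outer = 0.021/(0.17×18.9) = 0.006536 K/W
R_total = 0.008534 K/W
Q = ΔT/R_total = 18/0.008534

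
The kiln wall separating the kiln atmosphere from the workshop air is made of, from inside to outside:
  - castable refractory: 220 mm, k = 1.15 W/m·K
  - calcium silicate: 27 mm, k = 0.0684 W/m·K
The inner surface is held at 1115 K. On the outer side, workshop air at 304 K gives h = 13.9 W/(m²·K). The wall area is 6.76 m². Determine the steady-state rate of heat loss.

Model the wall as resistances in series:
R_castable refractory = L/(kA) = 0.22/(1.15×6.76) = 0.0283 K/W
R_calcium silicate = L/(kA) = 0.027/(0.0684×6.76) = 0.05839 K/W
R_outer film = 1/(h_o·A) = 1/(13.9×6.76) = 0.01064 K/W
R_total = 0.09733 K/W
Q = ΔT / R_total = 811 / 0.09733

Q ≈ 8330 W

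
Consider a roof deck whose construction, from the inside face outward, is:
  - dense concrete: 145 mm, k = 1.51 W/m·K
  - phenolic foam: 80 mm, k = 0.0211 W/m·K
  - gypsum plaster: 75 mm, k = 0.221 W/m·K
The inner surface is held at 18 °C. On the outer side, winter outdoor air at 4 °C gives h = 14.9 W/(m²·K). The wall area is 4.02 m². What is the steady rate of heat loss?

Q ≈ 13.1 W

Using the resistance-network approach (series):
R_dense concrete = L/(kA) = 0.145/(1.51×4.02) = 0.02389 K/W
R_phenolic foam = L/(kA) = 0.08/(0.0211×4.02) = 0.9432 K/W
R_gypsum plaster = L/(kA) = 0.075/(0.221×4.02) = 0.08442 K/W
R_outer film = 1/(h_o·A) = 1/(14.9×4.02) = 0.0167 K/W
R_total = 1.068 K/W
Q = ΔT / R_total = 14 / 1.068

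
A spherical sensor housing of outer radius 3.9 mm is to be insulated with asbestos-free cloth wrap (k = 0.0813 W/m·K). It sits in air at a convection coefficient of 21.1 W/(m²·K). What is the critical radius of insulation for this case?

For a sphere r_cr = 2k/h = 2×0.0813/21.1
r_cr = 7.71 mm; since the bare radius (3.9 mm) is below r_cr, adding a thin layer of insulation will *increase* heat loss.

r_cr ≈ 7.71 mm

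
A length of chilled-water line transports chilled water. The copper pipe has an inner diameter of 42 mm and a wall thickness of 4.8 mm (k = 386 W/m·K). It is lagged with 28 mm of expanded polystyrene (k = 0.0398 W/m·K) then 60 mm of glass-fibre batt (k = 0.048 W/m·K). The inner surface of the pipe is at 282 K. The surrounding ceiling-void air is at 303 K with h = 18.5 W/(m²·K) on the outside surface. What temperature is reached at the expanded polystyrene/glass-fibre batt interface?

Treating each annulus and film as a series resistance:
R_copper pipe wall = ln(25.8/21)/(2π×386×1) = 8.488×10^-5 K/W
R_expanded polystyrene = ln(53.8/25.8)/(2π×0.0398×1) = 2.939 K/W
R_glass-fibre batt = ln(113.8/53.8)/(2π×0.048×1) = 2.484 K/W
R_outer film = 1/(h_o·2πr_oL) = 1/(18.5×2π×0.1138×1) = 0.0756 K/W
R_total = 5.498 K/W
Q = ΔT/R_total = 21/5.498
Q = 3.82 W/m
T_interface = T_inner + Q·ΣR(inner→interface) = 282 + 3.82×2.939

T ≈ 293 K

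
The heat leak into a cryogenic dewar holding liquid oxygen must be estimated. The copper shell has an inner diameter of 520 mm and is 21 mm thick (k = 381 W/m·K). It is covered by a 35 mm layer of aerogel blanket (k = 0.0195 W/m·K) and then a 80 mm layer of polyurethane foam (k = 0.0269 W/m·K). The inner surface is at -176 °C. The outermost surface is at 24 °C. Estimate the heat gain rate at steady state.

Q ≈ 57.1 W

Radial (spherical) resistances in series:
R_copper shell = (1/0.26 − 1/0.281)/(4π×381) = 6.004×10^-5 K/W
R_aerogel blanket = (1/0.281 − 1/0.316)/(4π×0.0195) = 1.609 K/W
R_polyurethane foam = (1/0.316 − 1/0.396)/(4π×0.0269) = 1.891 K/W
R_total = 3.5 K/W
Q = ΔT/R_total = 200/3.5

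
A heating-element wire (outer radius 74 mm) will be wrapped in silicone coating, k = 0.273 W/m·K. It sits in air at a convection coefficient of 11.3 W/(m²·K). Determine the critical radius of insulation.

For a cylinder r_cr = k/h = 0.273/11.3
r_cr = 24.2 mm; since the bare radius (74 mm) is above r_cr, any added insulation will reduce heat loss.

r_cr ≈ 24.2 mm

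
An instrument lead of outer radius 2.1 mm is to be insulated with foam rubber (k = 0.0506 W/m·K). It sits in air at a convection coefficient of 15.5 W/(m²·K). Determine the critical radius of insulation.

For a cylinder r_cr = k/h = 0.0506/15.5
r_cr = 3.26 mm; since the bare radius (2.1 mm) is below r_cr, adding a thin layer of insulation will *increase* heat loss.

r_cr ≈ 3.26 mm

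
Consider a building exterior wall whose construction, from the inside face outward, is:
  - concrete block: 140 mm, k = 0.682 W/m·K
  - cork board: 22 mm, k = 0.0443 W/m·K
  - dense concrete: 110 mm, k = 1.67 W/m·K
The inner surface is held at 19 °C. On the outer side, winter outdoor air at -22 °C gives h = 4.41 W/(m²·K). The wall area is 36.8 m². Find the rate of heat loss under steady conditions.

Model the wall as resistances in series:
R_concrete block = L/(kA) = 0.14/(0.682×36.8) = 0.005578 K/W
R_cork board = L/(kA) = 0.022/(0.0443×36.8) = 0.01349 K/W
R_dense concrete = L/(kA) = 0.11/(1.67×36.8) = 0.00179 K/W
R_outer film = 1/(h_o·A) = 1/(4.41×36.8) = 0.006162 K/W
R_total = 0.02702 K/W
Q = ΔT / R_total = 41 / 0.02702

Q ≈ 1520 W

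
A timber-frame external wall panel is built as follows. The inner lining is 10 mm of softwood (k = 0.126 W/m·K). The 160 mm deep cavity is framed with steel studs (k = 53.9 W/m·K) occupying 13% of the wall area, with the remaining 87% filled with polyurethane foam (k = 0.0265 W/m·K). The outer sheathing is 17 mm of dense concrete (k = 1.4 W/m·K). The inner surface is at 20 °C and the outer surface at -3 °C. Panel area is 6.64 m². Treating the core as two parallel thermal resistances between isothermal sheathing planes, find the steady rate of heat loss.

Q ≈ 1340 W

Sheathing layers in series; stud and cavity paths in parallel between them.
R_inner = 0.01/(0.126×6.64) = 0.01195 K/W
R_stud  = 0.16/(53.9×0.13×6.64) = 0.003439 K/W
R_cav   = 0.16/(0.0265×0.87×6.64) = 1.045 K/W
1/R_core = 1/R_stud + 1/R_cav → R_core = 0.003428 K/W
R_outer = 0.017/(1.4×6.64) = 0.001829 K/W
R_total = 0.01721 K/W
Q = ΔT/R_total = 23/0.01721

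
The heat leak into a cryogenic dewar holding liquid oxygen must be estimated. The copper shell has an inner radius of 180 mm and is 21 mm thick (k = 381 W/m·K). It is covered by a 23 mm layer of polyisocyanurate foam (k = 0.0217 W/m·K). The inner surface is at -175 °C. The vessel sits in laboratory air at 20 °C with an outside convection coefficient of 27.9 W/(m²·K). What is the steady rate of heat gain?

Q ≈ 101 W

Each spherical layer contributes R = (1/r_i − 1/r_o)/(4πk):
R_copper shell = (1/0.18 − 1/0.201)/(4π×381) = 1.212×10^-4 K/W
R_polyisocyanurate foam = (1/0.201 − 1/0.224)/(4π×0.0217) = 1.873 K/W
R_outer film = 1/(h·4πr_o²) = 1/(27.9×4π×0.224²) = 0.05684 K/W
R_total = 1.93 K/W
Q = ΔT/R_total = 195/1.93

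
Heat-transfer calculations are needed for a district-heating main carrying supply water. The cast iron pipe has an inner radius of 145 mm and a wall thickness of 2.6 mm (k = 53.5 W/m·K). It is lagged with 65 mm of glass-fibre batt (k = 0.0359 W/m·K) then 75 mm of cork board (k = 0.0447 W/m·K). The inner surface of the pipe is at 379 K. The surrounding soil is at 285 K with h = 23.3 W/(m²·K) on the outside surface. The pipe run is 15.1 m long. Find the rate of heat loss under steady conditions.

Q ≈ 522 W

Cylindrical conduction, so R = ln(r₂/r₁)/(2πkL) per layer, in series:
R_cast iron pipe wall = ln(147.6/145)/(2π×53.5×15.1) = 3.501×10^-6 K/W
R_glass-fibre batt = ln(212.6/147.6)/(2π×0.0359×15.1) = 0.1071 K/W
R_cork board = ln(287.6/212.6)/(2π×0.0447×15.1) = 0.07125 K/W
R_outer film = 1/(h_o·2πr_oL) = 1/(23.3×2π×0.2876×15.1) = 0.001573 K/W
R_total = 0.18 K/W
Q = ΔT/R_total = 94/0.18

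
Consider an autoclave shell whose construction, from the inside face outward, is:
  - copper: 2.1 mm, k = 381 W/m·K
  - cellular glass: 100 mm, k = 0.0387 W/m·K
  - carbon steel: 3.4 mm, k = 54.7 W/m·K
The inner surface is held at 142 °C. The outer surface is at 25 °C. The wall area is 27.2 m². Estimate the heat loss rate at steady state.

Q ≈ 1230 W

Thermal resistances in series:
R_copper = L/(kA) = 0.0021/(381×27.2) = 2.026×10^-7 K/W
R_cellular glass = L/(kA) = 0.1/(0.0387×27.2) = 0.095 K/W
R_carbon steel = L/(kA) = 0.0034/(54.7×27.2) = 2.285×10^-6 K/W
R_total = 0.095 K/W
Q = ΔT / R_total = 117 / 0.095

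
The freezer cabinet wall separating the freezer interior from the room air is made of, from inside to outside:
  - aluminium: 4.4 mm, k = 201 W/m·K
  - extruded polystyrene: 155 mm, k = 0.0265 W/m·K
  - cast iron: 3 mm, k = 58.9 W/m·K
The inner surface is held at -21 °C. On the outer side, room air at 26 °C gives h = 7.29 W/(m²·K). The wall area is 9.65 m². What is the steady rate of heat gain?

Q ≈ 75.8 W

Thermal resistances in series:
R_aluminium = L/(kA) = 0.0044/(201×9.65) = 2.268×10^-6 K/W
R_extruded polystyrene = L/(kA) = 0.155/(0.0265×9.65) = 0.6061 K/W
R_cast iron = L/(kA) = 0.003/(58.9×9.65) = 5.278×10^-6 K/W
R_outer film = 1/(h_o·A) = 1/(7.29×9.65) = 0.01421 K/W
R_total = 0.6203 K/W
Q = ΔT / R_total = 47 / 0.6203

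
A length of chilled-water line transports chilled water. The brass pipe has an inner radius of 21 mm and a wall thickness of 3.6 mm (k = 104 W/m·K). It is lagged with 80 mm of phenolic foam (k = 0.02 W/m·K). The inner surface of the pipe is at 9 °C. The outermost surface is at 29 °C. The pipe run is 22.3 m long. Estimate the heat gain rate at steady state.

Radial resistances (cylindrical: R_cond = ln(r_o/r_i)/(2πkL), R_conv = 1/(h·2πrL)):
R_brass pipe wall = ln(24.6/21)/(2π×104×22.3) = 1.086×10^-5 K/W
R_phenolic foam = ln(104.6/24.6)/(2π×0.02×22.3) = 0.5165 K/W
R_total = 0.5165 K/W
Q = ΔT/R_total = 20/0.5165

Q ≈ 38.7 W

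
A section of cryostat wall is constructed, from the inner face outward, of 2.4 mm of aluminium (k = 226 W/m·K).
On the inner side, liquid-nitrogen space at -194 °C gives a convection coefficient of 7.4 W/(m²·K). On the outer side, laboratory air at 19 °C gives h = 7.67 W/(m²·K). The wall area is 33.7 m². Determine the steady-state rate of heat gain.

Q ≈ 27000 W

Thermal resistances in series:
R_inner film = 1/(h_i·A) = 1/(7.4×33.7) = 0.00401 K/W
R_aluminium = L/(kA) = 0.0024/(226×33.7) = 3.151×10^-7 K/W
R_outer film = 1/(h_o·A) = 1/(7.67×33.7) = 0.003869 K/W
R_total = 0.007879 K/W
Q = ΔT / R_total = 213 / 0.007879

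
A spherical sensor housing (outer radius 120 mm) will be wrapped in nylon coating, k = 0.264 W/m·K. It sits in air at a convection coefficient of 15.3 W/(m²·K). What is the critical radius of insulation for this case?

r_cr ≈ 34.5 mm

For a sphere r_cr = 2k/h = 2×0.264/15.3
r_cr = 34.5 mm; since the bare radius (120 mm) is above r_cr, any added insulation will reduce heat loss.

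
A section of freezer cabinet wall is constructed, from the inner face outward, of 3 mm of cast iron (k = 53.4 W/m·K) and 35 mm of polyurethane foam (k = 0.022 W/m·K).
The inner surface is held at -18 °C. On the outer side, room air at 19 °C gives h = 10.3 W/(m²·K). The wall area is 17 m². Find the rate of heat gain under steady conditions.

Using the resistance-network approach (series):
R_cast iron = L/(kA) = 0.003/(53.4×17) = 3.305×10^-6 K/W
R_polyurethane foam = L/(kA) = 0.035/(0.022×17) = 0.09358 K/W
R_outer film = 1/(h_o·A) = 1/(10.3×17) = 0.005711 K/W
R_total = 0.0993 K/W
Q = ΔT / R_total = 37 / 0.0993

Q ≈ 373 W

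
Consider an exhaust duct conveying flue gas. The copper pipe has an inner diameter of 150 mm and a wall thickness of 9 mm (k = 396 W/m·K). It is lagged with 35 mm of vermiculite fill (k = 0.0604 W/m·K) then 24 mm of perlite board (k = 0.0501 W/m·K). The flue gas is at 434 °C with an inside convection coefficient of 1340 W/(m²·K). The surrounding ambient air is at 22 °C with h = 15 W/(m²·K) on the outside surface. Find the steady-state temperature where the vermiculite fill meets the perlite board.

T ≈ 194 °C

Treating each annulus and film as a series resistance:
R_inner film = 1/(h_i·2πr₁L) = 1/(1340×2π×0.075×1) = 0.001584 K/W
R_copper pipe wall = ln(84/75)/(2π×396×1) = 4.555×10^-5 K/W
R_vermiculite fill = ln(119/84)/(2π×0.0604×1) = 0.9178 K/W
R_perlite board = ln(143/119)/(2π×0.0501×1) = 0.5836 K/W
R_outer film = 1/(h_o·2πr_oL) = 1/(15×2π×0.143×1) = 0.0742 K/W
R_total = 1.577 K/W
Q = ΔT/R_total = 412/1.577
Q = 261 W/m
T_interface = T_inner − Q·ΣR(inner→interface) = 434 − 261×0.9194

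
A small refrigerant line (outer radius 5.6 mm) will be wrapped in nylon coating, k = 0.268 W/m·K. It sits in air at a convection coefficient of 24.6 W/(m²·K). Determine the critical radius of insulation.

For a cylinder r_cr = k/h = 0.268/24.6
r_cr = 10.9 mm; since the bare radius (5.6 mm) is below r_cr, adding a thin layer of insulation will *increase* heat loss.

r_cr ≈ 10.9 mm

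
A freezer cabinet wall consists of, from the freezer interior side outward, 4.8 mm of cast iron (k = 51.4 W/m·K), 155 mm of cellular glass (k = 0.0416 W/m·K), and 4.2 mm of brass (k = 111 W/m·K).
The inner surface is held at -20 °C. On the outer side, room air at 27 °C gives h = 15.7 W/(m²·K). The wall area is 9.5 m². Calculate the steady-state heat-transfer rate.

Q ≈ 118 W

Series thermal resistances:
R_cast iron = L/(kA) = 0.0048/(51.4×9.5) = 9.83×10^-6 K/W
R_cellular glass = L/(kA) = 0.155/(0.0416×9.5) = 0.3922 K/W
R_brass = L/(kA) = 0.0042/(111×9.5) = 3.983×10^-6 K/W
R_outer film = 1/(h_o·A) = 1/(15.7×9.5) = 0.006705 K/W
R_total = 0.3989 K/W
Q = ΔT / R_total = 47 / 0.3989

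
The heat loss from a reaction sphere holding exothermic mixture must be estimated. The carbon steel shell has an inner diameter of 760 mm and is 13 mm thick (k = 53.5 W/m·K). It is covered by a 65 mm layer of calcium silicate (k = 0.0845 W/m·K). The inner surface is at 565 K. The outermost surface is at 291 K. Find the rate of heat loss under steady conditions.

Q ≈ 805 W

Radial (spherical) resistances in series:
R_carbon steel shell = (1/0.38 − 1/0.393)/(4π×53.5) = 1.295×10^-4 K/W
R_calcium silicate = (1/0.393 − 1/0.458)/(4π×0.0845) = 0.3401 K/W
R_total = 0.3402 K/W
Q = ΔT/R_total = 274/0.3402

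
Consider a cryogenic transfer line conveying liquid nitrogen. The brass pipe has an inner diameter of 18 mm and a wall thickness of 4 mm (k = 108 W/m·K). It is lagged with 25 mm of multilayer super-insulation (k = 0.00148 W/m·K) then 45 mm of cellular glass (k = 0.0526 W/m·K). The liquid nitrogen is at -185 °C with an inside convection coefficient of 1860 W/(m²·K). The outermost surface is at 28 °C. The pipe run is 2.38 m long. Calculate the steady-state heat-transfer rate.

Q ≈ 4.31 W

Per-layer cylindrical resistances, series-summed:
R_inner film = 1/(h_i·2πr₁L) = 1/(1860×2π×0.009×2.38) = 0.003995 K/W
R_brass pipe wall = ln(13/9)/(2π×108×2.38) = 2.277×10^-4 K/W
R_multilayer super-insulation = ln(38/13)/(2π×0.00148×2.38) = 48.47 K/W
R_cellular glass = ln(83/38)/(2π×0.0526×2.38) = 0.9932 K/W
R_total = 49.46 K/W
Q = ΔT/R_total = 213/49.46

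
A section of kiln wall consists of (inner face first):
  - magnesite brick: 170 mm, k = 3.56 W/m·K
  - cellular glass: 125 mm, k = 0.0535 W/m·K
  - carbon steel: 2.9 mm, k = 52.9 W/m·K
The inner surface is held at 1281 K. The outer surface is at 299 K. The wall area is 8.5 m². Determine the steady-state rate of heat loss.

Treating each layer as a thermal resistance in series:
R_magnesite brick = L/(kA) = 0.17/(3.56×8.5) = 0.005618 K/W
R_cellular glass = L/(kA) = 0.125/(0.0535×8.5) = 0.2749 K/W
R_carbon steel = L/(kA) = 0.0029/(52.9×8.5) = 6.449×10^-6 K/W
R_total = 0.2805 K/W
Q = ΔT / R_total = 982 / 0.2805

Q ≈ 3500 W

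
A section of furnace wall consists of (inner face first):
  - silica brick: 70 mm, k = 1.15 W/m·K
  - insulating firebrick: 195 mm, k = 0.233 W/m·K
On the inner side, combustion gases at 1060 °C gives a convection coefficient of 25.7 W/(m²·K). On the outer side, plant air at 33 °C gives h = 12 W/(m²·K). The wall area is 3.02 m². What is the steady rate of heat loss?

Q ≈ 3040 W

Series thermal resistances:
R_inner film = 1/(h_i·A) = 1/(25.7×3.02) = 0.01288 K/W
R_silica brick = L/(kA) = 0.07/(1.15×3.02) = 0.02016 K/W
R_insulating firebrick = L/(kA) = 0.195/(0.233×3.02) = 0.2771 K/W
R_outer film = 1/(h_o·A) = 1/(12×3.02) = 0.02759 K/W
R_total = 0.3378 K/W
Q = ΔT / R_total = 1027 / 0.3378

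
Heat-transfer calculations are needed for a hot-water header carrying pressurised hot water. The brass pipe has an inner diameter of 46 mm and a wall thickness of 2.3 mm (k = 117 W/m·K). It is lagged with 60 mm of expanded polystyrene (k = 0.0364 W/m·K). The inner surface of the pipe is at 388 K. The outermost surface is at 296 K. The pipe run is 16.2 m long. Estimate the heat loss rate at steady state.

Cylindrical conduction, so R = ln(r₂/r₁)/(2πkL) per layer, in series:
R_brass pipe wall = ln(25.3/23)/(2π×117×16.2) = 8.003×10^-6 K/W
R_expanded polystyrene = ln(85.3/25.3)/(2π×0.0364×16.2) = 0.328 K/W
R_total = 0.328 K/W
Q = ΔT/R_total = 92/0.328

Q ≈ 280 W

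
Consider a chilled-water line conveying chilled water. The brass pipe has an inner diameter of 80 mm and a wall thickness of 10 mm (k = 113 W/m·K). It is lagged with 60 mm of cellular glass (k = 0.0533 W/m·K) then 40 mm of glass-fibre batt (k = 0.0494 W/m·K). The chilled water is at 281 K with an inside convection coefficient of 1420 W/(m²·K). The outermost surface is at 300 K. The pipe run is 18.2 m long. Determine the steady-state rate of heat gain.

Treating each annulus and film as a series resistance:
R_inner film = 1/(h_i·2πr₁L) = 1/(1420×2π×0.04×18.2) = 1.54×10^-4 K/W
R_brass pipe wall = ln(50/40)/(2π×113×18.2) = 1.727×10^-5 K/W
R_cellular glass = ln(110/50)/(2π×0.0533×18.2) = 0.1294 K/W
R_glass-fibre batt = ln(150/110)/(2π×0.0494×18.2) = 0.0549 K/W
R_total = 0.1844 K/W
Q = ΔT/R_total = 19/0.1844

Q ≈ 103 W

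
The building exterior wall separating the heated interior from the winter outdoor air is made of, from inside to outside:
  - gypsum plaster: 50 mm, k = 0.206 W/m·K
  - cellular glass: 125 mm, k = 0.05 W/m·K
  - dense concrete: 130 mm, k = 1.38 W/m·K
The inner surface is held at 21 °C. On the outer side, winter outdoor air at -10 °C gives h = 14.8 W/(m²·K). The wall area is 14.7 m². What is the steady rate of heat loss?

Q ≈ 157 W

Series thermal resistances:
R_gypsum plaster = L/(kA) = 0.05/(0.206×14.7) = 0.01651 K/W
R_cellular glass = L/(kA) = 0.125/(0.05×14.7) = 0.1701 K/W
R_dense concrete = L/(kA) = 0.13/(1.38×14.7) = 0.006408 K/W
R_outer film = 1/(h_o·A) = 1/(14.8×14.7) = 0.004596 K/W
R_total = 0.1976 K/W
Q = ΔT / R_total = 31 / 0.1976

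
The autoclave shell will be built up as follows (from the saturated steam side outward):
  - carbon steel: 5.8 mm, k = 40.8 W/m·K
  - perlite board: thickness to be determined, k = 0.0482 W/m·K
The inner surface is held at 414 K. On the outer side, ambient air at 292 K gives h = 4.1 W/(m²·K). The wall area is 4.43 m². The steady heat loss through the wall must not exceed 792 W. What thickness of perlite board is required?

L ≈ 21.1 mm

Using the resistance-network approach (series):
R_carbon steel = L/(kA) = 0.0058/(40.8×4.43) = 3.209×10^-5 K/W
R_outer film = 1/(h_o·A) = 1/(4.1×4.43) = 0.05506 K/W
Sum of the known resistances R_other = 0.05509 K/W
Required total resistance R_tot = ΔT/Q_allow = 122/792 = 0.154 K/W
R_perlite board = R_tot − R_other = 0.09895 K/W
L = R·k·A = 0.09895×0.0482×4.43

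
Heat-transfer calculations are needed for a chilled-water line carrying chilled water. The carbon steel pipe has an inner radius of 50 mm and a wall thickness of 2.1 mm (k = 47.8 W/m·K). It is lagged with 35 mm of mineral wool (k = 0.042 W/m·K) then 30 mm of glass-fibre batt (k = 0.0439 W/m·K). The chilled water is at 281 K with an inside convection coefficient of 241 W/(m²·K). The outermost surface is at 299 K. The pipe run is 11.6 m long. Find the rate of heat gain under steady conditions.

Q ≈ 68.8 W

Treating each annulus and film as a series resistance:
R_inner film = 1/(h_i·2πr₁L) = 1/(241×2π×0.05×11.6) = 0.001139 K/W
R_carbon steel pipe wall = ln(52.1/50)/(2π×47.8×11.6) = 1.181×10^-5 K/W
R_mineral wool = ln(87.1/52.1)/(2π×0.042×11.6) = 0.1679 K/W
R_glass-fibre batt = ln(117.1/87.1)/(2π×0.0439×11.6) = 0.0925 K/W
R_total = 0.2615 K/W
Q = ΔT/R_total = 18/0.2615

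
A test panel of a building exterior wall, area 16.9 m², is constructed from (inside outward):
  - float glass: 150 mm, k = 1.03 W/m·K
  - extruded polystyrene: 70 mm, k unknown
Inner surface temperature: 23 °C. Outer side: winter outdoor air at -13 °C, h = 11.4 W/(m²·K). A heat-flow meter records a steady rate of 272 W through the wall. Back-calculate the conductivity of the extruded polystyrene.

k ≈ 0.0349 W/(m·K)

Series thermal resistances:
R_float glass = L/(kA) = 0.15/(1.03×16.9) = 0.008617 K/W
R_outer film = 1/(h_o·A) = 1/(11.4×16.9) = 0.00519 K/W
Sum of known resistances R_other = 0.01381 K/W
Total R = ΔT/Q = 36/272 = 0.1324 K/W
R_extruded polystyrene = R_total − R_other = 0.1185 K/W
k = L/(R·A) = 0.07/(0.1185×16.9)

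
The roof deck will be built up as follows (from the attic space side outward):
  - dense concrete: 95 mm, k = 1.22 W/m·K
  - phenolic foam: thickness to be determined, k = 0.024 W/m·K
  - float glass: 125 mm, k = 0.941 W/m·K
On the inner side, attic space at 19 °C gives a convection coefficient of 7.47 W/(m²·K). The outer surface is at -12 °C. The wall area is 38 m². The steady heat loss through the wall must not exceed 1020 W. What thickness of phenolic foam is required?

L ≈ 19.4 mm

Treating each layer as a thermal resistance in series:
R_inner film = 1/(h_i·A) = 1/(7.47×38) = 0.003523 K/W
R_dense concrete = L/(kA) = 0.095/(1.22×38) = 0.002049 K/W
R_float glass = L/(kA) = 0.125/(0.941×38) = 0.003496 K/W
Sum of the known resistances R_other = 0.009068 K/W
Required total resistance R_tot = ΔT/Q_allow = 31/1020 = 0.03039 K/W
R_phenolic foam = R_tot − R_other = 0.02132 K/W
L = R·k·A = 0.02132×0.024×38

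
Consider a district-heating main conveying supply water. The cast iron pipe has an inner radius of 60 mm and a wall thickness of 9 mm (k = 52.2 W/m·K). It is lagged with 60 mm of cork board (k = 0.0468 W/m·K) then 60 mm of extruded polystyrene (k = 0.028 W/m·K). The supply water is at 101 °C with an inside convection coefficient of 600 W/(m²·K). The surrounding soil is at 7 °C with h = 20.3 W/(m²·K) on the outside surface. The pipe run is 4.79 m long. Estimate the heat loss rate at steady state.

Q ≈ 104 W

For a radial system each layer contributes R = ln(r_out/r_in)/(2πkL); films add R = 1/(hA).
R_inner film = 1/(h_i·2πr₁L) = 1/(600×2π×0.06×4.79) = 9.23×10^-4 K/W
R_cast iron pipe wall = ln(69/60)/(2π×52.2×4.79) = 8.896×10^-5 K/W
R_cork board = ln(129/69)/(2π×0.0468×4.79) = 0.4442 K/W
R_extruded polystyrene = ln(189/129)/(2π×0.028×4.79) = 0.4532 K/W
R_outer film = 1/(h_o·2πr_oL) = 1/(20.3×2π×0.189×4.79) = 0.00866 K/W
R_total = 0.9071 K/W
Q = ΔT/R_total = 94/0.9071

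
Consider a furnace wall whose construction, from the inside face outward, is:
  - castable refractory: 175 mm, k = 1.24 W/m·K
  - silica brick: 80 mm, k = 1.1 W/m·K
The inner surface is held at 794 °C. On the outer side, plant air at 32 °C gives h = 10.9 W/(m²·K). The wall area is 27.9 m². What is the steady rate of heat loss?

Q ≈ 69600 W

Treating each layer as a thermal resistance in series:
R_castable refractory = L/(kA) = 0.175/(1.24×27.9) = 0.005058 K/W
R_silica brick = L/(kA) = 0.08/(1.1×27.9) = 0.002607 K/W
R_outer film = 1/(h_o·A) = 1/(10.9×27.9) = 0.003288 K/W
R_total = 0.01095 K/W
Q = ΔT / R_total = 762 / 0.01095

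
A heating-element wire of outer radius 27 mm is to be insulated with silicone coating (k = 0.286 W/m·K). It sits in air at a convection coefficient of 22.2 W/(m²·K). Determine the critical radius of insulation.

For a cylinder r_cr = k/h = 0.286/22.2
r_cr = 12.9 mm; since the bare radius (27 mm) is above r_cr, any added insulation will reduce heat loss.

r_cr ≈ 12.9 mm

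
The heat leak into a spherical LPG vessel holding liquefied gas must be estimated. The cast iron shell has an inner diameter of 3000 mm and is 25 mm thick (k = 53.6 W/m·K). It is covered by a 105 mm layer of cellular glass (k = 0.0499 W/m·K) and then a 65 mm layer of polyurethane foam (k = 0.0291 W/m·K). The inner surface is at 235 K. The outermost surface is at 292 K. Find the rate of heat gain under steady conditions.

Each spherical layer contributes R = (1/r_i − 1/r_o)/(4πk):
R_cast iron shell = (1/1.5 − 1/1.525)/(4π×53.6) = 1.623×10^-5 K/W
R_cellular glass = (1/1.525 − 1/1.63)/(4π×0.0499) = 0.06736 K/W
R_polyurethane foam = (1/1.63 − 1/1.695)/(4π×0.0291) = 0.06434 K/W
R_total = 0.1317 K/W
Q = ΔT/R_total = 57/0.1317

Q ≈ 433 W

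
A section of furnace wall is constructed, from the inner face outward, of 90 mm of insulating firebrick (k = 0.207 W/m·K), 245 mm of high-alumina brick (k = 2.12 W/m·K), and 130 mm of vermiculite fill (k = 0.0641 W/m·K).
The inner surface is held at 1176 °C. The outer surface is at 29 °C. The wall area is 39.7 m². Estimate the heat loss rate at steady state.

Q ≈ 17700 W

Thermal resistances in series:
R_insulating firebrick = L/(kA) = 0.09/(0.207×39.7) = 0.01095 K/W
R_high-alumina brick = L/(kA) = 0.245/(2.12×39.7) = 0.002911 K/W
R_vermiculite fill = L/(kA) = 0.13/(0.0641×39.7) = 0.05109 K/W
R_total = 0.06495 K/W
Q = ΔT / R_total = 1147 / 0.06495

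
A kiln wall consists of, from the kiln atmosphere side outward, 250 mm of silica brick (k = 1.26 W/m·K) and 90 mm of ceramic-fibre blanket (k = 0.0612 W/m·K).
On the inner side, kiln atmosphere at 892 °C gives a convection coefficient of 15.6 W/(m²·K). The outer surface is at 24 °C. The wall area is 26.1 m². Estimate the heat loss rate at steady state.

Model the wall as resistances in series:
R_inner film = 1/(h_i·A) = 1/(15.6×26.1) = 0.002456 K/W
R_silica brick = L/(kA) = 0.25/(1.26×26.1) = 0.007602 K/W
R_ceramic-fibre blanket = L/(kA) = 0.09/(0.0612×26.1) = 0.05634 K/W
R_total = 0.0664 K/W
Q = ΔT / R_total = 868 / 0.0664

Q ≈ 13100 W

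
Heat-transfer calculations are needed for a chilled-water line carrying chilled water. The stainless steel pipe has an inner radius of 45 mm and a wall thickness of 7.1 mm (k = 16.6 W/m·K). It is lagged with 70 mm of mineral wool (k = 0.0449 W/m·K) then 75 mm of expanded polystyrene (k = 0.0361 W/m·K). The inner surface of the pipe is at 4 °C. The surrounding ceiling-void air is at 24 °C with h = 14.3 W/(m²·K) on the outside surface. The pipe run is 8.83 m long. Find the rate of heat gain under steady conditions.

Cylindrical conduction, so R = ln(r₂/r₁)/(2πkL) per layer, in series:
R_stainless steel pipe wall = ln(52.1/45)/(2π×16.6×8.83) = 1.591×10^-4 K/W
R_mineral wool = ln(122.1/52.1)/(2π×0.0449×8.83) = 0.3419 K/W
R_expanded polystyrene = ln(197.1/122.1)/(2π×0.0361×8.83) = 0.2391 K/W
R_outer film = 1/(h_o·2πr_oL) = 1/(14.3×2π×0.1971×8.83) = 0.006395 K/W
R_total = 0.5875 K/W
Q = ΔT/R_total = 20/0.5875

Q ≈ 34 W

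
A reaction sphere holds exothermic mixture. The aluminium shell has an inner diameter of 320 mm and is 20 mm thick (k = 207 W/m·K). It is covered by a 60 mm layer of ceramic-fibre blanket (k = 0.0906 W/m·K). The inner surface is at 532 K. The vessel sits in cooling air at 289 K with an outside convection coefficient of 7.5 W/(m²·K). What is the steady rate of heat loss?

Radial (spherical) resistances in series:
R_aluminium shell = (1/0.16 − 1/0.18)/(4π×207) = 2.67×10^-4 K/W
R_ceramic-fibre blanket = (1/0.18 − 1/0.24)/(4π×0.0906) = 1.22 K/W
R_outer film = 1/(h·4πr_o²) = 1/(7.5×4π×0.24²) = 0.1842 K/W
R_total = 1.404 K/W
Q = ΔT/R_total = 243/1.404

Q ≈ 173 W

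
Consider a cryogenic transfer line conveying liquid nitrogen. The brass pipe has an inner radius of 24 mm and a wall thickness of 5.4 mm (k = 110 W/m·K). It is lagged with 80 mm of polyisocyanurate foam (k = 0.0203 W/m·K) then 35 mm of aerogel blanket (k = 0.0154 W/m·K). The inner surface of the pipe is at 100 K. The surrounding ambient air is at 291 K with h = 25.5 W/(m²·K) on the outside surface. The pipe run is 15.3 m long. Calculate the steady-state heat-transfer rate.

Per-layer cylindrical resistances, series-summed:
R_brass pipe wall = ln(29.4/24)/(2π×110×15.3) = 1.919×10^-5 K/W
R_polyisocyanurate foam = ln(109.4/29.4)/(2π×0.0203×15.3) = 0.6733 K/W
R_aerogel blanket = ln(144.4/109.4)/(2π×0.0154×15.3) = 0.1875 K/W
R_outer film = 1/(h_o·2πr_oL) = 1/(25.5×2π×0.1444×15.3) = 0.002825 K/W
R_total = 0.8637 K/W
Q = ΔT/R_total = 191/0.8637

Q ≈ 221 W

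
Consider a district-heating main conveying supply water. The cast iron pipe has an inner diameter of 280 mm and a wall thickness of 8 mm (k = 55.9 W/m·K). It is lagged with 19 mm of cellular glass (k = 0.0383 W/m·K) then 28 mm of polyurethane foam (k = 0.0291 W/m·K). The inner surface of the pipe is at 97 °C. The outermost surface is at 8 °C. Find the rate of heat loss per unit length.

For a radial system each layer contributes R = ln(r_out/r_in)/(2πkL); films add R = 1/(hA).
R_cast iron pipe wall = ln(148/140)/(2π×55.9×1) = 1.582×10^-4 K/W
R_cellular glass = ln(167/148)/(2π×0.0383×1) = 0.5019 K/W
R_polyurethane foam = ln(195/167)/(2π×0.0291×1) = 0.8478 K/W
R_total = 1.35 K/W
Q = ΔT/R_total = 89/1.35

q′ ≈ 65.9 W/m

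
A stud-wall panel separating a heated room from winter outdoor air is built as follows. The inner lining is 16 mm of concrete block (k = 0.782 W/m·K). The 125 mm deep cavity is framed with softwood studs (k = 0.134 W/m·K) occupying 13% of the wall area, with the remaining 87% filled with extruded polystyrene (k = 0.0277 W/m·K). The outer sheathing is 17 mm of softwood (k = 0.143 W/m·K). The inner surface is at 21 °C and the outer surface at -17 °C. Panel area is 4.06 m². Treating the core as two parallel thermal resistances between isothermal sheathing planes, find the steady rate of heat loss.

Q ≈ 49 W

Sheathing layers in series; stud and cavity paths in parallel between them.
R_inner = 0.016/(0.782×4.06) = 0.005039 K/W
R_stud  = 0.125/(0.134×0.13×4.06) = 1.767 K/W
R_cav   = 0.125/(0.0277×0.87×4.06) = 1.278 K/W
1/R_core = 1/R_stud + 1/R_cav → R_core = 0.7415 K/W
R_outer = 0.017/(0.143×4.06) = 0.02928 K/W
R_total = 0.7759 K/W
Q = ΔT/R_total = 38/0.7759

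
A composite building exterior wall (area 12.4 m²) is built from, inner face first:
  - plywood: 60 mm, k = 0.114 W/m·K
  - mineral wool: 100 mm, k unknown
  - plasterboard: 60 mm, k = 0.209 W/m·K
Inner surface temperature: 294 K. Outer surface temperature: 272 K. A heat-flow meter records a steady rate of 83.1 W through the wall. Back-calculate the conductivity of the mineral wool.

k ≈ 0.0405 W/(m·K)

Thermal resistances in series:
R_plywood = L/(kA) = 0.06/(0.114×12.4) = 0.04244 K/W
R_plasterboard = L/(kA) = 0.06/(0.209×12.4) = 0.02315 K/W
Sum of known resistances R_other = 0.0656 K/W
Total R = ΔT/Q = 22/83.1 = 0.2647 K/W
R_mineral wool = R_total − R_other = 0.1991 K/W
k = L/(R·A) = 0.1/(0.1991×12.4)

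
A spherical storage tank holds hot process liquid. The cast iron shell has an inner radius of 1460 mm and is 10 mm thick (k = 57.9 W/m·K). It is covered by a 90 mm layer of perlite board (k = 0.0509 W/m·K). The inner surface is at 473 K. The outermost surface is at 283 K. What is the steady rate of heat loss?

Each spherical layer contributes R = (1/r_i − 1/r_o)/(4πk):
R_cast iron shell = (1/1.46 − 1/1.47)/(4π×57.9) = 6.404×10^-6 K/W
R_perlite board = (1/1.47 − 1/1.56)/(4π×0.0509) = 0.06136 K/W
R_total = 0.06136 K/W
Q = ΔT/R_total = 190/0.06136

Q ≈ 3100 W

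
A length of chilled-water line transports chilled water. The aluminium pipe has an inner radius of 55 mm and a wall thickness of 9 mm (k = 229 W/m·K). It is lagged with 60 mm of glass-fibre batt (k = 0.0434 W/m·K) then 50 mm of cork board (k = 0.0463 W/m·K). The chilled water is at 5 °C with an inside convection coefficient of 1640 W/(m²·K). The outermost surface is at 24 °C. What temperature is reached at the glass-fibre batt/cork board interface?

T ≈ 17.8 °C

Radial resistances (cylindrical: R_cond = ln(r_o/r_i)/(2πkL), R_conv = 1/(h·2πrL)):
R_inner film = 1/(h_i·2πr₁L) = 1/(1640×2π×0.055×1) = 0.001764 K/W
R_aluminium pipe wall = ln(64/55)/(2π×229×1) = 1.053×10^-4 K/W
R_glass-fibre batt = ln(124/64)/(2π×0.0434×1) = 2.425 K/W
R_cork board = ln(174/124)/(2π×0.0463×1) = 1.165 K/W
R_total = 3.592 K/W
Q = ΔT/R_total = 19/3.592
Q = 5.29 W/m
T_interface = T_inner + Q·ΣR(inner→interface) = 5 + 5.29×2.427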